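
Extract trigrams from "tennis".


Word: "tennis" (length 6)
Number of trigrams = 6 - 3 + 1 = 4
  Position 0: "ten"
  Position 1: "enn"
  Position 2: "nni"
  Position 3: "nis"
Trigrams = "ten", "enn", "nni", "nis"


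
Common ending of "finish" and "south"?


Word 1: "finish"
Word 2: "south"
Comparing from end:
  Pos -1: 'h' == 'h'
  Pos -2: 's' != 't' (stop)
LCS = "h" (length 1)


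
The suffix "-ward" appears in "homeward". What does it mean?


Suffix: -ward
Example: homeward = home + -ward
Meaning = in the direction of


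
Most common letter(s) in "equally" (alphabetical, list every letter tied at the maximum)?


Word: "equally"
Letter counts:
  'a': 1
  'e': 1
  'l': 2
  'q': 1
  'u': 1
  'y': 1
Maximum count = 2
Most frequent = 'l' (2 times each)


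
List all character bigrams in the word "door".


Word: "door" (length 4)
Number of bigrams = 4 - 2 + 1 = 3
  Position 0: "do"
  Position 1: "oo"
  Position 2: "or"
Bigrams = "do", "oo", "or"


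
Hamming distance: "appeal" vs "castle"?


Comparing character by character (same length = 6):
  Pos 0: 'a' vs 'c' !=
  Pos 1: 'p' vs 'a' !=
  Pos 2: 'p' vs 's' !=
  Pos 3: 'e' vs 't' !=
  Pos 4: 'a' vs 'l' !=
  Pos 5: 'l' vs 'e' !=
Hamming distance = 6


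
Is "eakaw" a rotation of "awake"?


Word: "awake", Candidate: "eakaw"
Method: check if candidate is substring of word+word
"awakeawake" contains "eakaw"? No
Is rotation = No


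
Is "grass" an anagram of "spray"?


Word 1: "spray" → sorted: aprsy
Word 2: "grass" → sorted: agrss
Same letters? aprsy != agrss
Anagram = No


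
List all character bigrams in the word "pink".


Word: "pink" (length 4)
Number of bigrams = 4 - 2 + 1 = 3
  Position 0: "pi"
  Position 1: "in"
  Position 2: "nk"
Bigrams = "pi", "in", "nk"


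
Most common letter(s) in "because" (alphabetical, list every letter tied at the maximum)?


Word: "because"
Letter counts:
  'a': 1
  'b': 1
  'c': 1
  'e': 2
  's': 1
  'u': 1
Maximum count = 2
Most frequent = 'e' (2 times each)


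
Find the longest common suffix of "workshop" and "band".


Word 1: "workshop"
Word 2: "band"
Comparing from end:
  Pos -1: 'p' != 'd' (stop)
LCS = "" (length 0)


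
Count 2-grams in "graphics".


Word: "graphics" (length 8)
Number of 2-grams = length - 2 + 1 = 8 - 2 + 1
= 7


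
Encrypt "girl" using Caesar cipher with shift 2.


Word: "girl"
Shift: 2
Each letter → (letter + shift) mod 26:
  'g' (6) + 2 = 8 → 'i'
  'i' (8) + 2 = 10 → 'k'
  'r' (17) + 2 = 19 → 't'
  'l' (11) + 2 = 13 → 'n'
Result = "iktn"


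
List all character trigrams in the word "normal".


Word: "normal" (length 6)
Number of trigrams = 6 - 3 + 1 = 4
  Position 0: "nor"
  Position 1: "orm"
  Position 2: "rma"
  Position 3: "mal"
Trigrams = "nor", "orm", "rma", "mal"


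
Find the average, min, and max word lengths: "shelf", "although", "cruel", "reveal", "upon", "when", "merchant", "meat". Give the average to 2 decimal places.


Lengths: "shelf"=5, "although"=8, "cruel"=5, "reveal"=6, "upon"=4, "when"=4, "merchant"=8, "meat"=4
Sum = 44, Count = 8
Average = 44/8 = 5.50
= avg=5.50, min=4, max=8


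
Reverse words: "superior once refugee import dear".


Original: "superior once refugee import dear"
Words (1..n): superior | once | refugee | import | dear
Reversed (n..1): dear | import | refugee | once | superior
Result = "dear import refugee once superior"


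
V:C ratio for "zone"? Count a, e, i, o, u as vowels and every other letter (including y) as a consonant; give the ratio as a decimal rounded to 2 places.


Word: "zone"
Vowels (a,e,i,o,u): 2
Consonants: 2
Ratio = 2/2
= 1.00


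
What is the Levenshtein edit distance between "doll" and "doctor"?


Word 1: "doll" (length 4)
Word 2: "doctor" (length 6)
One optimal edit sequence (insert/delete/substitute each cost 1):
  1. keep 'd'
  2. keep 'o'
  3. insert 'c'  (+1)
  4. insert 't'  (+1)
  5. substitute 'l' -> 'o'  (+1)
  6. substitute 'l' -> 'r'  (+1)
Total edit operations: 4
Edit distance = 4


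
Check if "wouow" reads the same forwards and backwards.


Word: "wouow"
Reversed: "wouow"
Forward == Backward? wouow == wouow
Palindrome = Yes


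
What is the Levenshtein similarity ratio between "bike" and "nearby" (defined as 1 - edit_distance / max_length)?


Word 1: "bike" (length 4)
Word 2: "nearby" (length 6)
One optimal edit sequence:
  1. insert 'n'  (+1)
  2. insert 'e'  (+1)
  3. substitute 'b' -> 'a'  (+1)
  4. substitute 'i' -> 'r'  (+1)
  5. substitute 'k' -> 'b'  (+1)
  6. substitute 'e' -> 'y'  (+1)
Edit distance = 6
Max length = max(4, 6) = 6
Similarity = 1 - 6/6
= 0.0000


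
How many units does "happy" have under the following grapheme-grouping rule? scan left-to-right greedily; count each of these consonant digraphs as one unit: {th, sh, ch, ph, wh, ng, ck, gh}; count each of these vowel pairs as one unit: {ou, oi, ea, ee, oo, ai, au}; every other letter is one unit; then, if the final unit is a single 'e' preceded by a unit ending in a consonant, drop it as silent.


Word: "happy" (5 letters)
Left-to-right scan:
  1. 'h' (letter)
  2. 'a' (letter)
  3. 'p' (letter)
  4. 'p' (letter)
  5. 'y' (letter)
Units from scan: 5
Sound units = 5 units


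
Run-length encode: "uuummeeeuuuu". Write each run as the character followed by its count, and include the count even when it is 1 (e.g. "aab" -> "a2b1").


String: "uuummeeeuuuu"
Scanning for consecutive runs:
  'u' x 3
  'm' x 2
  'e' x 3
  'u' x 4
RLE = "u3m2e3u4"


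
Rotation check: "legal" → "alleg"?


Word: "legal", Candidate: "alleg"
Method: check if candidate is substring of word+word
"legallegal" contains "alleg"? Yes
Is rotation = Yes


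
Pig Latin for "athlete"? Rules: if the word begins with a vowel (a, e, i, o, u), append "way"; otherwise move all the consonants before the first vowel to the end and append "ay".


Word: "athlete"
Starts with vowel → add 'way'
Pig Latin = "athleteway"


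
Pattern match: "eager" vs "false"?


Pattern of "eager": [0, 1, 2, 0, 3]
Pattern of "false": [0, 1, 2, 3, 4]
Patterns do not match
Same pattern = No


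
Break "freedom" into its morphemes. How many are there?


Word: "freedom"
Morphemes: free | -dom
Each morpheme carries meaning
= 2 morphemes


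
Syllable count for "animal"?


Word: "animal"
Syllable breakdown: an-i-mal
Counting: 3 parts
= 3 syllables


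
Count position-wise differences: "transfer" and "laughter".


Comparing character by character (same length = 8):
  Pos 0: 't' vs 'l' !=
  Pos 1: 'r' vs 'a' !=
  Pos 2: 'a' vs 'u' !=
  Pos 3: 'n' vs 'g' !=
  Pos 4: 's' vs 'h' !=
  Pos 5: 'f' vs 't' !=
  Pos 6: 'e' vs 'e' =
  Pos 7: 'r' vs 'r' =
Hamming distance = 6


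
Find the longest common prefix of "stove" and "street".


Word 1: "stove"
Word 2: "street"
Comparing from start:
  Pos 0: 's' == 's'
  Pos 1: 't' == 't'
  Pos 2: 'o' != 'r' (stop)
LCP = "st" (length 2)


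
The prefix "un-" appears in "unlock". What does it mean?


Prefix: un-
As in: unlock -> un- + lock
Meaning = not / reverse


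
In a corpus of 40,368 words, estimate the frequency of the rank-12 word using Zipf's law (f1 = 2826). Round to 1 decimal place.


Zipf's law: f(r) = f(1) / r
f(1) = 2826
f(12) = 2826 / 12
= 235.5 occurrences


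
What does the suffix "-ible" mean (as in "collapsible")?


Suffix: -ible
As in: collapsible -> collapse + -ible, with a spelling change
Meaning = capable of


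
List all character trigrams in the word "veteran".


Word: "veteran" (length 7)
Number of trigrams = 7 - 3 + 1 = 5
  Position 0: "vet"
  Position 1: "ete"
  Position 2: "ter"
  Position 3: "era"
  Position 4: "ran"
Trigrams = "vet", "ete", "ter", "era", "ran"


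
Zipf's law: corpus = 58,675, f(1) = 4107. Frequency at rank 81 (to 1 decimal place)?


Zipf's law: f(r) = f(1) / r
f(1) = 4107
f(81) = 4107 / 81
= 50.7 occurrences


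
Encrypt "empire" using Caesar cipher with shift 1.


Word: "empire"
Shift: 1
Each letter → (letter + shift) mod 26:
  'e' (4) + 1 = 5 → 'f'
  'm' (12) + 1 = 13 → 'n'
  'p' (15) + 1 = 16 → 'q'
  'i' (8) + 1 = 9 → 'j'
  'r' (17) + 1 = 18 → 's'
  'e' (4) + 1 = 5 → 'f'
Result = "fnqjsf"


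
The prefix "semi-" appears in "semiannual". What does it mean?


Prefix: semi-
Example: semiannual = semi- + annual
Meaning = half


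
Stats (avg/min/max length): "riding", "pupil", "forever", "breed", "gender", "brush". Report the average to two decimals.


Lengths: "riding"=6, "pupil"=5, "forever"=7, "breed"=5, "gender"=6, "brush"=5
Sum = 34, Count = 6
Average = 34/6 = 5.67
= avg=5.67, min=5, max=7


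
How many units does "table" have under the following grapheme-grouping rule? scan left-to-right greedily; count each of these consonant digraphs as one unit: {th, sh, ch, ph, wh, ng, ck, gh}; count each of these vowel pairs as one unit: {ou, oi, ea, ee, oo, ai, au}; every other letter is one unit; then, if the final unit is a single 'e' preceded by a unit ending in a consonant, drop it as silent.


Word: "table" (5 letters)
Left-to-right scan:
  [1] 't' (letter)
  [2] 'a' (letter)
  [3] 'b' (letter)
  [4] 'l' (letter)
  [5] 'e' (letter)
Units from scan: 5
Final unit is 'e' after a consonant -> drop as silent (-1)
Sound units = 4 units


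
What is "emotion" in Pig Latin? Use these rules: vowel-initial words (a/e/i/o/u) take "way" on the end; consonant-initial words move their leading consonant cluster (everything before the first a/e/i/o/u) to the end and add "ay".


Word: "emotion"
Starts with vowel → add 'way'
Pig Latin = "emotionway"


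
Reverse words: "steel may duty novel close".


Original: "steel may duty novel close"
Words (1..n): steel | may | duty | novel | close
Reversed (n..1): close | novel | duty | may | steel
Result = "close novel duty may steel"


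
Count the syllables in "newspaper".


Word: "newspaper"
Syllable breakdown: news | pa | per
Counting: 3 parts
= 3 syllables


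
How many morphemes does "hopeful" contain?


Word: "hopeful"
Morphemes: hope | -ful
Each morpheme carries meaning
= 2 morphemes


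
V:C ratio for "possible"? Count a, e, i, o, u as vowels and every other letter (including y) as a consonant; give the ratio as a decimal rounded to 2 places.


Word: "possible"
Vowels (a,e,i,o,u): 3
Consonants: 5
Ratio = 3/5
= 0.60


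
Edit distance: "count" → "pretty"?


Word 1: "count" (length 5)
Word 2: "pretty" (length 6)
One optimal edit sequence (insert/delete/substitute each cost 1):
  1. substitute 'c' -> 'p'  (+1)
  2. substitute 'o' -> 'r'  (+1)
  3. substitute 'u' -> 'e'  (+1)
  4. substitute 'n' -> 't'  (+1)
  5. keep 't'
  6. insert 'y'  (+1)
Total edit operations: 5
Edit distance = 5


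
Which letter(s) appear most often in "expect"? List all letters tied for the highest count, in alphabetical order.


Word: "expect"
Letter counts:
  'c': 1
  'e': 2
  'p': 1
  't': 1
  'x': 1
Maximum count = 2
Most frequent = 'e' (2 times each)


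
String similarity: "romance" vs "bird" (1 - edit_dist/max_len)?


Word 1: "romance" (length 7)
Word 2: "bird" (length 4)
One optimal edit sequence:
  1. delete 'r'  (+1)
  2. delete 'o'  (+1)
  3. delete 'm'  (+1)
  4. substitute 'a' -> 'b'  (+1)
  5. substitute 'n' -> 'i'  (+1)
  6. substitute 'c' -> 'r'  (+1)
  7. substitute 'e' -> 'd'  (+1)
Edit distance = 7
Max length = max(7, 4) = 7
Similarity = 1 - 7/7
= 0.0000


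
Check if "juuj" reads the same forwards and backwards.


Word: "juuj"
Reversed: "juuj"
Forward == Backward? juuj == juuj
Palindrome = Yes


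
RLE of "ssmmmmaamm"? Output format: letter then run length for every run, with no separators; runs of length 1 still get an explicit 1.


String: "ssmmmmaamm"
Scanning for consecutive runs:
  's' x 2
  'm' x 4
  'a' x 2
  'm' x 2
RLE = "s2m4a2m2"


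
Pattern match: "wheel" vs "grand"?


Pattern of "wheel": [0, 1, 2, 2, 3]
Pattern of "grand": [0, 1, 2, 3, 4]
Patterns do not match
Same pattern = No


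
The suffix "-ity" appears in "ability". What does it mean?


Suffix: -ity
Example: ability (able + -ity, with a spelling change)
Meaning = quality of


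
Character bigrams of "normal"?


Word: "normal" (length 6)
Number of bigrams = 6 - 2 + 1 = 5
  Position 0: "no"
  Position 1: "or"
  Position 2: "rm"
  Position 3: "ma"
  Position 4: "al"
Bigrams = "no", "or", "rm", "ma", "al"


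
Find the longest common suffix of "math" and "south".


Word 1: "math"
Word 2: "south"
Comparing from end:
  Pos -1: 'h' == 'h'
  Pos -2: 't' == 't'
  Pos -3: 'a' != 'u' (stop)
LCS = "th" (length 2)


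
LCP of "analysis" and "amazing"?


Word 1: "analysis"
Word 2: "amazing"
Comparing from start:
  Pos 0: 'a' == 'a'
  Pos 1: 'n' != 'm' (stop)
LCP = "a" (length 1)


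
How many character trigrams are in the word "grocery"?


Word: "grocery" (length 7)
Number of 3-grams = length - 3 + 1 = 7 - 3 + 1
= 5


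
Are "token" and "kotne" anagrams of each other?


Word 1: "token" → sorted: eknot
Word 2: "kotne" → sorted: eknot
Same letters? eknot == eknot
Anagram = Yes


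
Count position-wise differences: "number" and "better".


Comparing character by character (same length = 6):
  Pos 0: 'n' vs 'b' !=
  Pos 1: 'u' vs 'e' !=
  Pos 2: 'm' vs 't' !=
  Pos 3: 'b' vs 't' !=
  Pos 4: 'e' vs 'e' =
  Pos 5: 'r' vs 'r' =
Hamming distance = 4


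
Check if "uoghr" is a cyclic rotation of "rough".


Word: "rough", Candidate: "uoghr"
Method: check if candidate is substring of word+word
"roughrough" contains "uoghr"? No
Is rotation = No


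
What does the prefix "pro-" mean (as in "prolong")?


Prefix: pro-
Example: prolong = pro- + long
Meaning = forward / in favor of


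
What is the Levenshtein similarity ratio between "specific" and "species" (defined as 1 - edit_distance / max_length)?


Word 1: "specific" (length 8)
Word 2: "species" (length 7)
One optimal edit sequence:
  1. keep 's'
  2. keep 'p'
  3. keep 'e'
  4. keep 'c'
  5. keep 'i'
  6. delete 'f'  (+1)
  7. substitute 'i' -> 'e'  (+1)
  8. substitute 'c' -> 's'  (+1)
Edit distance = 3
Max length = max(8, 7) = 8
Similarity = 1 - 3/8
= 0.6250


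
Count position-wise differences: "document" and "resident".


Comparing character by character (same length = 8):
  Pos 0: 'd' vs 'r' !=
  Pos 1: 'o' vs 'e' !=
  Pos 2: 'c' vs 's' !=
  Pos 3: 'u' vs 'i' !=
  Pos 4: 'm' vs 'd' !=
  Pos 5: 'e' vs 'e' =
  Pos 6: 'n' vs 'n' =
  Pos 7: 't' vs 't' =
Hamming distance = 5


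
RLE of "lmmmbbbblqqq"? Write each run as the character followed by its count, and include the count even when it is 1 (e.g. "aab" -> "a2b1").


String: "lmmmbbbblqqq"
Scanning for consecutive runs:
  'l' x 1
  'm' x 3
  'b' x 4
  'l' x 1
  'q' x 3
RLE = "l1m3b4l1q3"


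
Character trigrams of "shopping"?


Word: "shopping" (length 8)
Number of trigrams = 8 - 3 + 1 = 6
  Position 0: "sho"
  Position 1: "hop"
  Position 2: "opp"
  Position 3: "ppi"
  Position 4: "pin"
  Position 5: "ing"
Trigrams = "sho", "hop", "opp", "ppi", "pin", "ing"


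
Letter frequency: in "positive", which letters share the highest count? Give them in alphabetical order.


Word: "positive"
Letter counts:
  'e': 1
  'i': 2
  'o': 1
  'p': 1
  's': 1
  't': 1
  'v': 1
Maximum count = 2
Most frequent = 'i' (2 times each)


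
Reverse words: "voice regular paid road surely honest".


Original: "voice regular paid road surely honest"
Words (1..n): voice | regular | paid | road | surely | honest
Reversed (n..1): honest | surely | road | paid | regular | voice
Result = "honest surely road paid regular voice"


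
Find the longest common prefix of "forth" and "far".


Word 1: "forth"
Word 2: "far"
Comparing from start:
  Pos 0: 'f' == 'f'
  Pos 1: 'o' != 'a' (stop)
LCP = "f" (length 1)


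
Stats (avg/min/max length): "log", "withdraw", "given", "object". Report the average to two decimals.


Lengths: "log"=3, "withdraw"=8, "given"=5, "object"=6
Sum = 22, Count = 4
Average = 22/4 = 5.50
= avg=5.50, min=3, max=8


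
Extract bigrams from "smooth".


Word: "smooth" (length 6)
Number of bigrams = 6 - 2 + 1 = 5
  Position 0: "sm"
  Position 1: "mo"
  Position 2: "oo"
  Position 3: "ot"
  Position 4: "th"
Bigrams = "sm", "mo", "oo", "ot", "th"


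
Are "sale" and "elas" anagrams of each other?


Word 1: "sale" → sorted: aels
Word 2: "elas" → sorted: aels
Same letters? aels == aels
Anagram = Yes


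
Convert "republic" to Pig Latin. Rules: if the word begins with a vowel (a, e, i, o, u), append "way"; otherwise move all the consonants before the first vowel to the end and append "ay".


Word: "republic"
Starts with consonant(s) → move to end, add 'ay'
Consonant cluster: "r"
Pig Latin = "epublicray"


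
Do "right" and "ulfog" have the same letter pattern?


Pattern of "right": [0, 1, 2, 3, 4]
Pattern of "ulfog": [0, 1, 2, 3, 4]
Patterns match
Same pattern = Yes


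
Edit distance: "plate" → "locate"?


Word 1: "plate" (length 5)
Word 2: "locate" (length 6)
One optimal edit sequence (insert/delete/substitute each cost 1):
  1. insert 'l'  (+1)
  2. substitute 'p' -> 'o'  (+1)
  3. substitute 'l' -> 'c'  (+1)
  4. keep 'a'
  5. keep 't'
  6. keep 'e'
Total edit operations: 3
Edit distance = 3


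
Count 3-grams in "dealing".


Word: "dealing" (length 7)
Number of 3-grams = length - 3 + 1 = 7 - 3 + 1
= 5


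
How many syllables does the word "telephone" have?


Word: "telephone"
Syllable breakdown: tel | e | phone
Counting: 3 parts
= 3 syllables


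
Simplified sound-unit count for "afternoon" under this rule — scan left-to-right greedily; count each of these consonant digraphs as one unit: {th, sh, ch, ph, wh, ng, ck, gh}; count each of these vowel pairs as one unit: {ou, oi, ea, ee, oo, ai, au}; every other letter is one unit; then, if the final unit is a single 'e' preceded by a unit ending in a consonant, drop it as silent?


Word: "afternoon" (9 letters)
Left-to-right scan:
  1. 'a' (letter)
  2. 'f' (letter)
  3. 't' (letter)
  4. 'e' (letter)
  5. 'r' (letter)
  6. 'n' (letter)
  7. 'oo' (vowel-pair)
  8. 'n' (letter)
Units from scan: 8
Sound units = 8 units


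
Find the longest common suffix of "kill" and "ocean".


Word 1: "kill"
Word 2: "ocean"
Comparing from end:
  Pos -1: 'l' != 'n' (stop)
LCS = "" (length 0)


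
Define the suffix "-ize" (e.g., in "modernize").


Suffix: -ize
Example: modernize = modern + -ize
Meaning = to make


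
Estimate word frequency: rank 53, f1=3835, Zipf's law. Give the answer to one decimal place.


Zipf's law: f(r) = f(1) / r
f(1) = 3835
f(53) = 3835 / 53
= 72.4 occurrences


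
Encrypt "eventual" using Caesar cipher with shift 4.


Word: "eventual"
Shift: 4
Each letter → (letter + shift) mod 26:
  'e' (4) + 4 = 8 → 'i'
  'v' (21) + 4 = 25 → 'z'
  'e' (4) + 4 = 8 → 'i'
  'n' (13) + 4 = 17 → 'r'
  't' (19) + 4 = 23 → 'x'
  'u' (20) + 4 = 24 → 'y'
  'a' (0) + 4 = 4 → 'e'
  'l' (11) + 4 = 15 → 'p'
Result = "izirxyep"


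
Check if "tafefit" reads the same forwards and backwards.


Word: "tafefit"
Reversed: "tifefat"
Forward == Backward? tafefit != tifefat
Palindrome = No


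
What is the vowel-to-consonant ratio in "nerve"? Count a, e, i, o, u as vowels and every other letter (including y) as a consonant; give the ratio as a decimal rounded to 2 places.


Word: "nerve"
Vowels (a,e,i,o,u): 2
Consonants: 3
Ratio = 2/3
= 0.67


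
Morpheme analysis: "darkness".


Word: "darkness"
Morphemes: dark + -ness
Each morpheme carries meaning
= 2 morphemes


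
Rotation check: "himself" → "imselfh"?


Word: "himself", Candidate: "imselfh"
Method: check if candidate is substring of word+word
"himselfhimself" contains "imselfh"? Yes
Is rotation = Yes


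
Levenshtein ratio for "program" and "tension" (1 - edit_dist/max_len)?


Word 1: "program" (length 7)
Word 2: "tension" (length 7)
One optimal edit sequence:
  1. substitute 'p' -> 't'  (+1)
  2. substitute 'r' -> 'e'  (+1)
  3. substitute 'o' -> 'n'  (+1)
  4. substitute 'g' -> 's'  (+1)
  5. substitute 'r' -> 'i'  (+1)
  6. substitute 'a' -> 'o'  (+1)
  7. substitute 'm' -> 'n'  (+1)
Edit distance = 7
Max length = max(7, 7) = 7
Similarity = 1 - 7/7
= 0.0000


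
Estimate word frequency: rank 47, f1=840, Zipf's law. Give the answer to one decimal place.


Zipf's law: f(r) = f(1) / r
f(1) = 840
f(47) = 840 / 47
= 17.9 occurrences


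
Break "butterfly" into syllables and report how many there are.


Word: "butterfly"
Syllable breakdown: but · ter · fly
Counting: 3 parts
= 3 syllables


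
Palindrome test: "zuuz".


Word: "zuuz"
Reversed: "zuuz"
Forward == Backward? zuuz == zuuz
Palindrome = Yes


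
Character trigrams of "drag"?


Word: "drag" (length 4)
Number of trigrams = 4 - 3 + 1 = 2
  Position 0: "dra"
  Position 1: "rag"
Trigrams = "dra", "rag"


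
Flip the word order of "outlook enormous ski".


Original: "outlook enormous ski"
Words (1..n): outlook | enormous | ski
Reversed (n..1): ski | enormous | outlook
Result = "ski enormous outlook"


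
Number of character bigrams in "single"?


Word: "single" (length 6)
Number of 2-grams = length - 2 + 1 = 6 - 2 + 1
= 5


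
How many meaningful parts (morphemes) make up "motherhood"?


Word: "motherhood"
Morphemes: mother / -hood
Each morpheme carries meaning
= 2 morphemes


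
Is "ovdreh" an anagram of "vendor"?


Word 1: "vendor" → sorted: denorv
Word 2: "ovdreh" → sorted: dehorv
Same letters? denorv != dehorv
Anagram = No


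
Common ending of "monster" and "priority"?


Word 1: "monster"
Word 2: "priority"
Comparing from end:
  Pos -1: 'r' != 'y' (stop)
LCS = "" (length 0)


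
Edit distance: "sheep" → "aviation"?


Word 1: "sheep" (length 5)
Word 2: "aviation" (length 8)
One optimal edit sequence (insert/delete/substitute each cost 1):
  1. insert 'a'  (+1)
  2. insert 'v'  (+1)
  3. insert 'i'  (+1)
  4. substitute 's' -> 'a'  (+1)
  5. substitute 'h' -> 't'  (+1)
  6. substitute 'e' -> 'i'  (+1)
  7. substitute 'e' -> 'o'  (+1)
  8. substitute 'p' -> 'n'  (+1)
Total edit operations: 8
Edit distance = 8


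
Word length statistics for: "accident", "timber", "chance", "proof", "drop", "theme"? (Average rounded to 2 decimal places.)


Lengths: "accident"=8, "timber"=6, "chance"=6, "proof"=5, "drop"=4, "theme"=5
Sum = 34, Count = 6
Average = 34/6 = 5.67
= avg=5.67, min=4, max=8


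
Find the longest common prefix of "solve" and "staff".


Word 1: "solve"
Word 2: "staff"
Comparing from start:
  Pos 0: 's' == 's'
  Pos 1: 'o' != 't' (stop)
LCP = "s" (length 1)


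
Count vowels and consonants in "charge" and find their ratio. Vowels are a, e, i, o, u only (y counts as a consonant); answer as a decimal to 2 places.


Word: "charge"
Vowels (a,e,i,o,u): 2
Consonants: 4
Ratio = 2/4
= 0.50


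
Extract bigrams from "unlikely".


Word: "unlikely" (length 8)
Number of bigrams = 8 - 2 + 1 = 7
  Position 0: "un"
  Position 1: "nl"
  Position 2: "li"
  Position 3: "ik"
  Position 4: "ke"
  Position 5: "el"
  Position 6: "ly"
Bigrams = "un", "nl", "li", "ik", "ke", "el", "ly"


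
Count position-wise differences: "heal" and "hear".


Comparing character by character (same length = 4):
  Pos 0: 'h' vs 'h' =
  Pos 1: 'e' vs 'e' =
  Pos 2: 'a' vs 'a' =
  Pos 3: 'l' vs 'r' !=
Hamming distance = 1


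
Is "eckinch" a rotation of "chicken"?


Word: "chicken", Candidate: "eckinch"
Method: check if candidate is substring of word+word
"chickenchicken" contains "eckinch"? No
Is rotation = No


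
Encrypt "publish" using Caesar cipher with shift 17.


Word: "publish"
Shift: 17
Each letter → (letter + shift) mod 26:
  'p' (15) + 17 = 6 → 'g'
  'u' (20) + 17 = 11 → 'l'
  'b' (1) + 17 = 18 → 's'
  'l' (11) + 17 = 2 → 'c'
  'i' (8) + 17 = 25 → 'z'
  's' (18) + 17 = 9 → 'j'
  'h' (7) + 17 = 24 → 'y'
Result = "glsczjy"


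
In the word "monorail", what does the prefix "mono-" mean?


Prefix: mono-
Example: monorail (mono- + rail)
Meaning = one


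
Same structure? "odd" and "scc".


Pattern of "odd": [0, 1, 1]
Pattern of "scc": [0, 1, 1]
Patterns match
Same pattern = Yes


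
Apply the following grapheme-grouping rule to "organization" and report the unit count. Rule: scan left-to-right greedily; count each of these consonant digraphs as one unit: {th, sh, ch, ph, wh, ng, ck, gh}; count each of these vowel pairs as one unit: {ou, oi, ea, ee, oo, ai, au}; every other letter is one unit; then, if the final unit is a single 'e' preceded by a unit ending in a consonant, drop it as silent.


Word: "organization" (12 letters)
Left-to-right scan:
  [1] 'o' (letter)
  [2] 'r' (letter)
  [3] 'g' (letter)
  [4] 'a' (letter)
  [5] 'n' (letter)
  [6] 'i' (letter)
  [7] 'z' (letter)
  [8] 'a' (letter)
  [9] 't' (letter)
  [10] 'i' (letter)
  [11] 'o' (letter)
  [12] 'n' (letter)
Units from scan: 12
Sound units = 12 units


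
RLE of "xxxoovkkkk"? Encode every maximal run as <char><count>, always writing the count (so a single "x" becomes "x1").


String: "xxxoovkkkk"
Scanning for consecutive runs:
  'x' x 3
  'o' x 2
  'v' x 1
  'k' x 4
RLE = "x3o2v1k4"


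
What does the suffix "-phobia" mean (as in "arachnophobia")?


Suffix: -phobia
As in: arachnophobia -> arachno- + -phobia
Meaning = fear of


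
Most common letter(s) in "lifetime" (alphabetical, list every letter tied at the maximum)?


Word: "lifetime"
Letter counts:
  'e': 2
  'f': 1
  'i': 2
  'l': 1
  'm': 1
  't': 1
Maximum count = 2
Most frequent = 'e', 'i' (2 times each)


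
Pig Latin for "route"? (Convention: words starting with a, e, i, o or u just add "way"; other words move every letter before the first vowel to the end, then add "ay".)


Word: "route"
Starts with consonant(s) → move to end, add 'ay'
Consonant cluster: "r"
Pig Latin = "outeray"


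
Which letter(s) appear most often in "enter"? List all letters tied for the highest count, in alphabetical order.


Word: "enter"
Letter counts:
  'e': 2
  'n': 1
  'r': 1
  't': 1
Maximum count = 2
Most frequent = 'e' (2 times each)


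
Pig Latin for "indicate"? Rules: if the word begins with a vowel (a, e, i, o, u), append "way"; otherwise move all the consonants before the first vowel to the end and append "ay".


Word: "indicate"
Starts with vowel → add 'way'
Pig Latin = "indicateway"


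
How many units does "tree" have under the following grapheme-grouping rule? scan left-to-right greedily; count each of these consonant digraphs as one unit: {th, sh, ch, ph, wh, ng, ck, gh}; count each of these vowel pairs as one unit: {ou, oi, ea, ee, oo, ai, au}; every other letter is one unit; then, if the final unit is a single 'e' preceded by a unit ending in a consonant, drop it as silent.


Word: "tree" (4 letters)
Left-to-right scan:
  1. 't' (letter)
  2. 'r' (letter)
  3. 'ee' (vowel-pair)
Units from scan: 3
Sound units = 3 units


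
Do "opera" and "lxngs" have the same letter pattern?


Pattern of "opera": [0, 1, 2, 3, 4]
Pattern of "lxngs": [0, 1, 2, 3, 4]
Patterns match
Same pattern = Yes


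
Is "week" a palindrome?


Word: "week"
Reversed: "keew"
Forward == Backward? week != keew
Palindrome = No


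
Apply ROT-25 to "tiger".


Word: "tiger"
Shift: 25
Each letter → (letter + shift) mod 26:
  't' (19) + 25 = 18 → 's'
  'i' (8) + 25 = 7 → 'h'
  'g' (6) + 25 = 5 → 'f'
  'e' (4) + 25 = 3 → 'd'
  'r' (17) + 25 = 16 → 'q'
Result = "shfdq"


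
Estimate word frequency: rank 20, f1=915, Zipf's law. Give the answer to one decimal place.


Zipf's law: f(r) = f(1) / r
f(1) = 915
f(20) = 915 / 20
= 45.8 occurrences


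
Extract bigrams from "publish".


Word: "publish" (length 7)
Number of bigrams = 7 - 2 + 1 = 6
  Position 0: "pu"
  Position 1: "ub"
  Position 2: "bl"
  Position 3: "li"
  Position 4: "is"
  Position 5: "sh"
Bigrams = "pu", "ub", "bl", "li", "is", "sh"


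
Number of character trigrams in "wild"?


Word: "wild" (length 4)
Number of 3-grams = length - 3 + 1 = 4 - 3 + 1
= 2


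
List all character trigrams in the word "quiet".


Word: "quiet" (length 5)
Number of trigrams = 5 - 3 + 1 = 3
  Position 0: "qui"
  Position 1: "uie"
  Position 2: "iet"
Trigrams = "qui", "uie", "iet"


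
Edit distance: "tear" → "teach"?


Word 1: "tear" (length 4)
Word 2: "teach" (length 5)
One optimal edit sequence (insert/delete/substitute each cost 1):
  1. keep 't'
  2. keep 'e'
  3. keep 'a'
  4. insert 'c'  (+1)
  5. substitute 'r' -> 'h'  (+1)
Total edit operations: 2
Edit distance = 2


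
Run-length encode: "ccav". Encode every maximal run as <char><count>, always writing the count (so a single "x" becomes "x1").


String: "ccav"
Scanning for consecutive runs:
  'c' x 2
  'a' x 1
  'v' x 1
RLE = "c2a1v1"


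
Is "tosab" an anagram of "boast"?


Word 1: "boast" → sorted: abost
Word 2: "tosab" → sorted: abost
Same letters? abost == abost
Anagram = Yes


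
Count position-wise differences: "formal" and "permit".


Comparing character by character (same length = 6):
  Pos 0: 'f' vs 'p' !=
  Pos 1: 'o' vs 'e' !=
  Pos 2: 'r' vs 'r' =
  Pos 3: 'm' vs 'm' =
  Pos 4: 'a' vs 'i' !=
  Pos 5: 'l' vs 't' !=
Hamming distance = 4


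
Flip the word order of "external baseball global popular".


Original: "external baseball global popular"
Words (1..n): external | baseball | global | popular
Reversed (n..1): popular | global | baseball | external
Result = "popular global baseball external"


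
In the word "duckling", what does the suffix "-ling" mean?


Suffix: -ling
As in: duckling -> duck + -ling
Meaning = small / young


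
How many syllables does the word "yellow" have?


Word: "yellow"
Syllable breakdown: yel · low
Counting: 2 parts
= 2 syllables


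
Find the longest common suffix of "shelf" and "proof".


Word 1: "shelf"
Word 2: "proof"
Comparing from end:
  Pos -1: 'f' == 'f'
  Pos -2: 'l' != 'o' (stop)
LCS = "f" (length 1)


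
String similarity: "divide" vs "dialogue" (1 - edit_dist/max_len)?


Word 1: "divide" (length 6)
Word 2: "dialogue" (length 8)
One optimal edit sequence:
  1. keep 'd'
  2. keep 'i'
  3. insert 'a'  (+1)
  4. insert 'l'  (+1)
  5. substitute 'v' -> 'o'  (+1)
  6. substitute 'i' -> 'g'  (+1)
  7. substitute 'd' -> 'u'  (+1)
  8. keep 'e'
Edit distance = 5
Max length = max(6, 8) = 8
Similarity = 1 - 5/8
= 0.3750


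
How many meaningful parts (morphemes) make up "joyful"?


Word: "joyful"
Morphemes: joy / -ful
Each morpheme carries meaning
= 2 morphemes


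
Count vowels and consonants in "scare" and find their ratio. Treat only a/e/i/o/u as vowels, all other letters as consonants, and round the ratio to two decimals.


Word: "scare"
Vowels (a,e,i,o,u): 2
Consonants: 3
Ratio = 2/3
= 0.67


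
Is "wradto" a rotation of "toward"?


Word: "toward", Candidate: "wradto"
Method: check if candidate is substring of word+word
"towardtoward" contains "wradto"? No
Is rotation = No


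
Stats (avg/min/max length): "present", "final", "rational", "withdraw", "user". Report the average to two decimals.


Lengths: "present"=7, "final"=5, "rational"=8, "withdraw"=8, "user"=4
Sum = 32, Count = 5
Average = 32/5 = 6.40
= avg=6.40, min=4, max=8


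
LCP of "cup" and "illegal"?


Word 1: "cup"
Word 2: "illegal"
Comparing from start:
  Pos 0: 'c' != 'i' (stop)
LCP = "" (length 0)


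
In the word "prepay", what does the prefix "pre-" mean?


Prefix: pre-
As in: prepay -> pre- + pay
Meaning = before


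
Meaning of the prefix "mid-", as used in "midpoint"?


Prefix: mid-
As in: midpoint -> mid- + point
Meaning = middle


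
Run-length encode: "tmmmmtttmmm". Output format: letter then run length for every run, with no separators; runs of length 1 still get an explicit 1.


String: "tmmmmtttmmm"
Scanning for consecutive runs:
  't' x 1
  'm' x 4
  't' x 3
  'm' x 3
RLE = "t1m4t3m3"


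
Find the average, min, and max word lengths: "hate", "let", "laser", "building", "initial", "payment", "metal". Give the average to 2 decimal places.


Lengths: "hate"=4, "let"=3, "laser"=5, "building"=8, "initial"=7, "payment"=7, "metal"=5
Sum = 39, Count = 7
Average = 39/7 = 5.57
= avg=5.57, min=3, max=8


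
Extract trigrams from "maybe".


Word: "maybe" (length 5)
Number of trigrams = 5 - 3 + 1 = 3
  Position 0: "may"
  Position 1: "ayb"
  Position 2: "ybe"
Trigrams = "may", "ayb", "ybe"


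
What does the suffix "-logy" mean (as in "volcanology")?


Suffix: -logy
Example: volcanology = volcano + -logy
Meaning = study of


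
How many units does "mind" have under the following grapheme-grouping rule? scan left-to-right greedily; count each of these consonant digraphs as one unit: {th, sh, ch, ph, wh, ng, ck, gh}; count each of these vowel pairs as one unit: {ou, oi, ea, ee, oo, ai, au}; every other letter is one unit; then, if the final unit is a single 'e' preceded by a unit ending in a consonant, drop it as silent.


Word: "mind" (4 letters)
Left-to-right scan:
  [1] 'm' (letter)
  [2] 'i' (letter)
  [3] 'n' (letter)
  [4] 'd' (letter)
Units from scan: 4
Sound units = 4 units


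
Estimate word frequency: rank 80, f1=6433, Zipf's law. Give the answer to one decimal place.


Zipf's law: f(r) = f(1) / r
f(1) = 6433
f(80) = 6433 / 80
= 80.4 occurrences


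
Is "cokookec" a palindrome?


Word: "cokookec"
Reversed: "cekookoc"
Forward == Backward? cokookec != cekookoc
Palindrome = No


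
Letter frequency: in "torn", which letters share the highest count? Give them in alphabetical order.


Word: "torn"
Letter counts:
  'n': 1
  'o': 1
  'r': 1
  't': 1
Maximum count = 1
Most frequent = 'n', 'o', 'r', 't' (1 time each)


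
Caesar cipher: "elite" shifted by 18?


Word: "elite"
Shift: 18
Each letter → (letter + shift) mod 26:
  'e' (4) + 18 = 22 → 'w'
  'l' (11) + 18 = 3 → 'd'
  'i' (8) + 18 = 0 → 'a'
  't' (19) + 18 = 11 → 'l'
  'e' (4) + 18 = 22 → 'w'
Result = "wdalw"


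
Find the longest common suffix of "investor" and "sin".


Word 1: "investor"
Word 2: "sin"
Comparing from end:
  Pos -1: 'r' != 'n' (stop)
LCS = "" (length 0)


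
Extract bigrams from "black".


Word: "black" (length 5)
Number of bigrams = 5 - 2 + 1 = 4
  Position 0: "bl"
  Position 1: "la"
  Position 2: "ac"
  Position 3: "ck"
Bigrams = "bl", "la", "ac", "ck"


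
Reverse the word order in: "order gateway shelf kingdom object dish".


Original: "order gateway shelf kingdom object dish"
Words (1..n): order | gateway | shelf | kingdom | object | dish
Reversed (n..1): dish | object | kingdom | shelf | gateway | order
Result = "dish object kingdom shelf gateway order"


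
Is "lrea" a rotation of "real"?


Word: "real", Candidate: "lrea"
Method: check if candidate is substring of word+word
"realreal" contains "lrea"? Yes
Is rotation = Yes


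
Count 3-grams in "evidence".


Word: "evidence" (length 8)
Number of 3-grams = length - 3 + 1 = 8 - 3 + 1
= 6


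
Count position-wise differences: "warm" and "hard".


Comparing character by character (same length = 4):
  Pos 0: 'w' vs 'h' !=
  Pos 1: 'a' vs 'a' =
  Pos 2: 'r' vs 'r' =
  Pos 3: 'm' vs 'd' !=
Hamming distance = 2


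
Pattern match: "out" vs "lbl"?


Pattern of "out": [0, 1, 2]
Pattern of "lbl": [0, 1, 0]
Patterns do not match
Same pattern = No


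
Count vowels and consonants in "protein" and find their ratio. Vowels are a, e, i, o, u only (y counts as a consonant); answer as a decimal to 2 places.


Word: "protein"
Vowels (a,e,i,o,u): 3
Consonants: 4
Ratio = 3/4
= 0.75


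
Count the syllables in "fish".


Word: "fish"
Syllable breakdown: fish
Counting: 1 part
= 1 syllable


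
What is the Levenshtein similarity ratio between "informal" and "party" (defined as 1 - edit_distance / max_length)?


Word 1: "informal" (length 8)
Word 2: "party" (length 5)
One optimal edit sequence:
  1. delete 'i'  (+1)
  2. delete 'n'  (+1)
  3. substitute 'f' -> 'p'  (+1)
  4. substitute 'o' -> 'a'  (+1)
  5. keep 'r'
  6. delete 'm'  (+1)
  7. substitute 'a' -> 't'  (+1)
  8. substitute 'l' -> 'y'  (+1)
Edit distance = 7
Max length = max(8, 5) = 8
Similarity = 1 - 7/8
= 0.1250


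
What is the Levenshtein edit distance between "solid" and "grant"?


Word 1: "solid" (length 5)
Word 2: "grant" (length 5)
One optimal edit sequence (insert/delete/substitute each cost 1):
  1. substitute 's' -> 'g'  (+1)
  2. substitute 'o' -> 'r'  (+1)
  3. substitute 'l' -> 'a'  (+1)
  4. substitute 'i' -> 'n'  (+1)
  5. substitute 'd' -> 't'  (+1)
Total edit operations: 5
Edit distance = 5


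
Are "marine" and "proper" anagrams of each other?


Word 1: "marine" → sorted: aeimnr
Word 2: "proper" → sorted: eopprr
Same letters? aeimnr != eopprr
Anagram = No


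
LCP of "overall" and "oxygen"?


Word 1: "overall"
Word 2: "oxygen"
Comparing from start:
  Pos 0: 'o' == 'o'
  Pos 1: 'v' != 'x' (stop)
LCP = "o" (length 1)


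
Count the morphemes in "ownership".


Word: "ownership"
Morphemes: own + -er + -ship
Each morpheme carries meaning
= 3 morphemes


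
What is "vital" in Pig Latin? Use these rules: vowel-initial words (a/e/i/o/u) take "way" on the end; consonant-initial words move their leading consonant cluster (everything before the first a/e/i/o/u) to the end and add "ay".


Word: "vital"
Starts with consonant(s) → move to end, add 'ay'
Consonant cluster: "v"
Pig Latin = "italvay"


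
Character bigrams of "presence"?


Word: "presence" (length 8)
Number of bigrams = 8 - 2 + 1 = 7
  Position 0: "pr"
  Position 1: "re"
  Position 2: "es"
  Position 3: "se"
  Position 4: "en"
  Position 5: "nc"
  Position 6: "ce"
Bigrams = "pr", "re", "es", "se", "en", "nc", "ce"


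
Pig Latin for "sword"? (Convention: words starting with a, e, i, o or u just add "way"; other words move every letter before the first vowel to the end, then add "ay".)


Word: "sword"
Starts with consonant(s) → move to end, add 'ay'
Consonant cluster: "sw"
Pig Latin = "ordsway"


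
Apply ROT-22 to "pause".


Word: "pause"
Shift: 22
Each letter → (letter + shift) mod 26:
  'p' (15) + 22 = 11 → 'l'
  'a' (0) + 22 = 22 → 'w'
  'u' (20) + 22 = 16 → 'q'
  's' (18) + 22 = 14 → 'o'
  'e' (4) + 22 = 0 → 'a'
Result = "lwqoa"


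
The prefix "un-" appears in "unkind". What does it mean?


Prefix: un-
Example: unkind (un- + kind)
Meaning = not / reverse


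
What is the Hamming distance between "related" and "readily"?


Comparing character by character (same length = 7):
  Pos 0: 'r' vs 'r' =
  Pos 1: 'e' vs 'e' =
  Pos 2: 'l' vs 'a' !=
  Pos 3: 'a' vs 'd' !=
  Pos 4: 't' vs 'i' !=
  Pos 5: 'e' vs 'l' !=
  Pos 6: 'd' vs 'y' !=
Hamming distance = 5


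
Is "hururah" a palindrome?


Word: "hururah"
Reversed: "haruruh"
Forward == Backward? hururah != haruruh
Palindrome = No


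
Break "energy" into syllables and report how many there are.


Word: "energy"
Syllable breakdown: en-er-gy
Counting: 3 parts
= 3 syllables


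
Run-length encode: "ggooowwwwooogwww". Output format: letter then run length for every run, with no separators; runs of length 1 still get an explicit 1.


String: "ggooowwwwooogwww"
Scanning for consecutive runs:
  'g' x 2
  'o' x 3
  'w' x 4
  'o' x 3
  'g' x 1
  'w' x 3
RLE = "g2o3w4o3g1w3"


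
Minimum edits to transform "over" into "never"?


Word 1: "over" (length 4)
Word 2: "never" (length 5)
One optimal edit sequence (insert/delete/substitute each cost 1):
  1. insert 'n'  (+1)
  2. substitute 'o' -> 'e'  (+1)
  3. keep 'v'
  4. keep 'e'
  5. keep 'r'
Total edit operations: 2
Edit distance = 2


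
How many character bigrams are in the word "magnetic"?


Word: "magnetic" (length 8)
Number of 2-grams = length - 2 + 1 = 8 - 2 + 1
= 7
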